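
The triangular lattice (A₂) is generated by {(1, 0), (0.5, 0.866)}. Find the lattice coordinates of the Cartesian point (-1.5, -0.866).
-b₁ - b₂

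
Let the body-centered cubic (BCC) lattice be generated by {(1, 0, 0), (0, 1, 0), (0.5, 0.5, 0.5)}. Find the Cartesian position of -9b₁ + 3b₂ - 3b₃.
(-10.5, 1.5, -1.5)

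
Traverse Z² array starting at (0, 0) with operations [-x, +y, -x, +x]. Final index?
(-1, 1)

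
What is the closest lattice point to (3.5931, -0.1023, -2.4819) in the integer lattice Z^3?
(4, 0, -2)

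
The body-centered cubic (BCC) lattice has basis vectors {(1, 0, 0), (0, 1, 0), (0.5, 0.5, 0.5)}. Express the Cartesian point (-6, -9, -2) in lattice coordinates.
-4b₁ - 7b₂ - 4b₃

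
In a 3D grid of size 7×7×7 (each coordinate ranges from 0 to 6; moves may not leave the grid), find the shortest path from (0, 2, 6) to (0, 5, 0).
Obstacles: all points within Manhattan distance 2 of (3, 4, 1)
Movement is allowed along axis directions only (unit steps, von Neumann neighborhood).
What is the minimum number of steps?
9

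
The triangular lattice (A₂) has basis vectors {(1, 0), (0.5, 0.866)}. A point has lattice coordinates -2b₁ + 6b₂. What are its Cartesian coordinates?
(1, 5.196)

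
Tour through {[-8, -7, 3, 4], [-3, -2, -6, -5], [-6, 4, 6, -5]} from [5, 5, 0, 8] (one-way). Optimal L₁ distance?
78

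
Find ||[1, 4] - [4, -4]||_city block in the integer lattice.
11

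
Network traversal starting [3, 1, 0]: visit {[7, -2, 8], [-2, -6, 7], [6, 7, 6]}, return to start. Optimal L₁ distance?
60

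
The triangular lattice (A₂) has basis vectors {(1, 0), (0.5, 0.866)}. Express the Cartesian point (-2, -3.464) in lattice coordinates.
-4b₂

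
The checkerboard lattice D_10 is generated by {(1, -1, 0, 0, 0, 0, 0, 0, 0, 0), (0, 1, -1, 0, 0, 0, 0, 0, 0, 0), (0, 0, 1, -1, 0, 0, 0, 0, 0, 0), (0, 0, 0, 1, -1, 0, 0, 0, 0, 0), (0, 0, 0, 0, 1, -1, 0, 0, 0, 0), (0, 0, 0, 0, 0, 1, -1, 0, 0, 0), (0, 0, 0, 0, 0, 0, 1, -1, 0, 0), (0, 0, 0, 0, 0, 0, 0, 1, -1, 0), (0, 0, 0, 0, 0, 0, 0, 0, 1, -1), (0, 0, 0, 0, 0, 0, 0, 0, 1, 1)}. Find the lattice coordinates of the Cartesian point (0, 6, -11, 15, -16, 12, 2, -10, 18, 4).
6b₂ - 5b₃ + 10b₄ - 6b₅ + 6b₆ + 8b₇ - 2b₈ + 6b₉ + 10b₁₀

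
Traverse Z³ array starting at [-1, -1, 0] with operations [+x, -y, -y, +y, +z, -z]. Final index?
(0, -2, 0)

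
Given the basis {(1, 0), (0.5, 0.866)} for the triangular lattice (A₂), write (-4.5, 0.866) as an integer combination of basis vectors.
-5b₁ + b₂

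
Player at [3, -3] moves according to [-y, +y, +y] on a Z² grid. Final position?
(3, -2)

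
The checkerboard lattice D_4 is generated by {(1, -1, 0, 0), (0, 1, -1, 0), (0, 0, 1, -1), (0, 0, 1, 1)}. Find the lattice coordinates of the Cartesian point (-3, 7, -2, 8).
-3b₁ + 4b₂ - 3b₃ + 5b₄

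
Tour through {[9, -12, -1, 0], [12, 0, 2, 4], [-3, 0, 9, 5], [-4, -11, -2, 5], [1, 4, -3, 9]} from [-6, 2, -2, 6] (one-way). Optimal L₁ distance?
102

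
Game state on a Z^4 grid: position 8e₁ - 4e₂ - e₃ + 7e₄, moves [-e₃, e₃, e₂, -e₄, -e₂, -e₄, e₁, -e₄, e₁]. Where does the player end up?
(10, -4, -1, 4)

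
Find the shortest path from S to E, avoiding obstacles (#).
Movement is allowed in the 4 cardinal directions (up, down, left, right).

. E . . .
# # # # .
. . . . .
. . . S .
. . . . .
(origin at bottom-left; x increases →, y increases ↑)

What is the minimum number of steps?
7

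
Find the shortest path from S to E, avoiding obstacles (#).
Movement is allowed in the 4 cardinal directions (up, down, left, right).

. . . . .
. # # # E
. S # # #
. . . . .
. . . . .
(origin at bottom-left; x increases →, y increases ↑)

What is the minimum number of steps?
8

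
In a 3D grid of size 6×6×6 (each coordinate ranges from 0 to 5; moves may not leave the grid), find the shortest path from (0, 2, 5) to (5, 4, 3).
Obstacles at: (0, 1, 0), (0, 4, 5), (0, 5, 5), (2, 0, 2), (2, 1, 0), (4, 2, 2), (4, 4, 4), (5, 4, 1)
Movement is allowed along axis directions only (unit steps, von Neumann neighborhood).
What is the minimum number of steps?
9
(one shortest path: (0, 2, 5) → (1, 2, 5) → (2, 2, 5) → (3, 2, 5) → (4, 2, 5) → (5, 2, 5) → (5, 3, 5) → (5, 4, 5) → (5, 4, 4) → (5, 4, 3))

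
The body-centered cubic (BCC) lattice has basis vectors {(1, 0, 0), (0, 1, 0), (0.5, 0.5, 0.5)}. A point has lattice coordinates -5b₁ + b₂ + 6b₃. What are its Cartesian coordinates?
(-2, 4, 3)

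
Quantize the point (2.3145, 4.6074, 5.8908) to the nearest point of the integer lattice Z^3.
(2, 5, 6)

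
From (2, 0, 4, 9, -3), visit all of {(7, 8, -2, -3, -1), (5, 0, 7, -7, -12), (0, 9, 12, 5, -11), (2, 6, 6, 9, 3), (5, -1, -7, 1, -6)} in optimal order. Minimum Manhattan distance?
129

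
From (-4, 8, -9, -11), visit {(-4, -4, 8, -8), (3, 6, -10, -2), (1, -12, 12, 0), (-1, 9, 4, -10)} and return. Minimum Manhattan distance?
128
(one optimal route: (-4, 8, -9, -11) → (3, 6, -10, -2) → (1, -12, 12, 0) → (-4, -4, 8, -8) → (-1, 9, 4, -10) → (-4, 8, -9, -11))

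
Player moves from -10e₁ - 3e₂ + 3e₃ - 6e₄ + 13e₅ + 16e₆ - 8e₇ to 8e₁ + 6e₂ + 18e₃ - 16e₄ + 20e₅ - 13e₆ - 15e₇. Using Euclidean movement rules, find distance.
40.8534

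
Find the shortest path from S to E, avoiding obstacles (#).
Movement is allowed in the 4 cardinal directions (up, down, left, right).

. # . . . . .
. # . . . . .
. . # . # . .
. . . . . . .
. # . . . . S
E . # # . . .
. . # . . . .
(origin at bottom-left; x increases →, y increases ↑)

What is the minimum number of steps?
9
(one shortest path: (6, 2) → (5, 2) → (4, 2) → (3, 2) → (2, 2) → (2, 3) → (1, 3) → (0, 3) → (0, 2) → (0, 1))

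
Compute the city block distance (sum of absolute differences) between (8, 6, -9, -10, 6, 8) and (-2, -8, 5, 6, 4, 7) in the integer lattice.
57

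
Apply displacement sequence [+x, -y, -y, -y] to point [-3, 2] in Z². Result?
(-2, -1)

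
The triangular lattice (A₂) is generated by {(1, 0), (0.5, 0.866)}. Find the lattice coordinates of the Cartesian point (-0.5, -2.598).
b₁ - 3b₂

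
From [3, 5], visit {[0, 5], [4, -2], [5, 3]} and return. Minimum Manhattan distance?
24
(one optimal route: (3, 5) → (0, 5) → (4, -2) → (5, 3) → (3, 5))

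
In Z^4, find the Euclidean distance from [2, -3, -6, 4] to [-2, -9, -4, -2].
9.59166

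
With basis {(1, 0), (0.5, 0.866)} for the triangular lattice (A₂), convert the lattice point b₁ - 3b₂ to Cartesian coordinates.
(-0.5, -2.598)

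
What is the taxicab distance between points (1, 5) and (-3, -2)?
11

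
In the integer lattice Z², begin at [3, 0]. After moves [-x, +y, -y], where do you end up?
(2, 0)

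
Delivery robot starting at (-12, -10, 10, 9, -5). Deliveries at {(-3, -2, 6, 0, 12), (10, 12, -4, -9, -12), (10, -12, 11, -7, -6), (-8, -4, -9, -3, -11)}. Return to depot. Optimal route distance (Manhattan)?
230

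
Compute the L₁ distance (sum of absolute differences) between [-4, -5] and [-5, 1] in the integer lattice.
7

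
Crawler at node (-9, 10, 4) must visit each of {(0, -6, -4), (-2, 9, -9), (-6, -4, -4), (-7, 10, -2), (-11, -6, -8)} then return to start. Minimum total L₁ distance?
92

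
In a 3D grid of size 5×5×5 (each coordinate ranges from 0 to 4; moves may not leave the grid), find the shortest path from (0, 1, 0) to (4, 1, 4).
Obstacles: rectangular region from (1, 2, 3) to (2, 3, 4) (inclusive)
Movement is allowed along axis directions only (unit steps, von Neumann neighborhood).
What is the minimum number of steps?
8
(one shortest path: (0, 1, 0) → (1, 1, 0) → (2, 1, 0) → (3, 1, 0) → (4, 1, 0) → (4, 1, 1) → (4, 1, 2) → (4, 1, 3) → (4, 1, 4))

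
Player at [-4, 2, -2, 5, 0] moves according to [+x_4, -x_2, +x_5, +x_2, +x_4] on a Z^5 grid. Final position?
(-4, 2, -2, 7, 1)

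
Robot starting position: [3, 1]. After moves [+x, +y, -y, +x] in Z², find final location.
(5, 1)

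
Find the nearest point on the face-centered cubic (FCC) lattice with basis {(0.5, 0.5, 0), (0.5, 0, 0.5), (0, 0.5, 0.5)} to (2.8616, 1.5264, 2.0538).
(2.5, 1.5, 2)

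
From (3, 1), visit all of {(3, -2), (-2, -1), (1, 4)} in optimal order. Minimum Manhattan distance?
17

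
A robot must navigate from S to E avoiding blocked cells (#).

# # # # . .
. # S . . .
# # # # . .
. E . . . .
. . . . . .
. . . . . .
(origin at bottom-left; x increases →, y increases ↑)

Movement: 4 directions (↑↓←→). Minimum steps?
7
(one shortest path: (2, 4) → (3, 4) → (4, 4) → (4, 3) → (4, 2) → (3, 2) → (2, 2) → (1, 2))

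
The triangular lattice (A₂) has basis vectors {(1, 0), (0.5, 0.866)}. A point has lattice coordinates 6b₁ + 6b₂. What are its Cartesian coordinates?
(9, 5.196)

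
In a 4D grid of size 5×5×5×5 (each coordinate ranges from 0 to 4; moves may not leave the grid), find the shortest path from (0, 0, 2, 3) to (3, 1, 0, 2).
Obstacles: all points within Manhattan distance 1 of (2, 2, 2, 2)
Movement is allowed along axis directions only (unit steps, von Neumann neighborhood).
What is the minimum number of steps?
7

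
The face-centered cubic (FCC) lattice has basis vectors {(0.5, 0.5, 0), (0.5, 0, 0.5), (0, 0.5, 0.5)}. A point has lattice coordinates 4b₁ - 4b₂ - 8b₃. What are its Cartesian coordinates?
(0, -2, -6)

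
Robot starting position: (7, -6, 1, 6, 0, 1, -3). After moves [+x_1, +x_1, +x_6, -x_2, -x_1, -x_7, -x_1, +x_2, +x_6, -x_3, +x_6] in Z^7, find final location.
(7, -6, 0, 6, 0, 4, -4)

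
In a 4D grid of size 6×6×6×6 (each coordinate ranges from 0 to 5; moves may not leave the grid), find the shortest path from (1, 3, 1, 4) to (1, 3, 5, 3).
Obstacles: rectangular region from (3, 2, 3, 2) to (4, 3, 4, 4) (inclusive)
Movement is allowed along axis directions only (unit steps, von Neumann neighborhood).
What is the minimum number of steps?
5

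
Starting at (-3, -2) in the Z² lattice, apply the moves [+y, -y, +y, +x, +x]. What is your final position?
(-1, -1)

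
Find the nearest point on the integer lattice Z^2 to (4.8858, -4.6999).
(5, -5)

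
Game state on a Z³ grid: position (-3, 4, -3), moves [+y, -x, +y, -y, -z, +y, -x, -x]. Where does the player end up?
(-6, 6, -4)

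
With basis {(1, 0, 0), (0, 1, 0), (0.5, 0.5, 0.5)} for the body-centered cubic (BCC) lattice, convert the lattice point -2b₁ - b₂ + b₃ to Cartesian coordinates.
(-1.5, -0.5, 0.5)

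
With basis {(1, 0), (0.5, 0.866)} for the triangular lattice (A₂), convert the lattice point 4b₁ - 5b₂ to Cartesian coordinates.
(1.5, -4.33)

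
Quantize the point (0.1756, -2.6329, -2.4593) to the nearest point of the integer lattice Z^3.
(0, -3, -2)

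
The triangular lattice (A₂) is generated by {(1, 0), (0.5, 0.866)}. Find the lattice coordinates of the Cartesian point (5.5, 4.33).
3b₁ + 5b₂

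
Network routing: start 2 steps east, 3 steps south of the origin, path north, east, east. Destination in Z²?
(4, -2)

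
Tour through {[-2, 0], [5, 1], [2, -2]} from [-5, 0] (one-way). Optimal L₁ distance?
15
(one optimal route: (-5, 0) → (-2, 0) → (2, -2) → (5, 1))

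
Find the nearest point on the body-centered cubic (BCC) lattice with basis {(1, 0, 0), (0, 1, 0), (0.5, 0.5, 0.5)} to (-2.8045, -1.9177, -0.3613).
(-3, -2, 0)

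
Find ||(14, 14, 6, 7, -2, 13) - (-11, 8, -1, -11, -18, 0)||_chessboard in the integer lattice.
25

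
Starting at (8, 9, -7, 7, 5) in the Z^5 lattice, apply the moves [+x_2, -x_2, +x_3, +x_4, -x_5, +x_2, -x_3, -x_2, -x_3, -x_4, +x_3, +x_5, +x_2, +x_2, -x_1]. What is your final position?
(7, 11, -7, 7, 5)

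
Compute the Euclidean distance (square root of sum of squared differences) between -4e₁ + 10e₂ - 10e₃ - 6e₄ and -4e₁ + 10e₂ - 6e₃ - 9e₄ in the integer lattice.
5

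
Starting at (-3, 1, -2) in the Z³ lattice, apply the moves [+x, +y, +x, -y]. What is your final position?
(-1, 1, -2)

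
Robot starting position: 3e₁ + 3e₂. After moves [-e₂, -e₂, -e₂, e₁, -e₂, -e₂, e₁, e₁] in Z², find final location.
(6, -2)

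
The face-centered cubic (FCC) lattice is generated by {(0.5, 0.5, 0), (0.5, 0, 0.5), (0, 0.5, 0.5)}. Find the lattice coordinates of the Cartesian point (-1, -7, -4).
-4b₁ + 2b₂ - 10b₃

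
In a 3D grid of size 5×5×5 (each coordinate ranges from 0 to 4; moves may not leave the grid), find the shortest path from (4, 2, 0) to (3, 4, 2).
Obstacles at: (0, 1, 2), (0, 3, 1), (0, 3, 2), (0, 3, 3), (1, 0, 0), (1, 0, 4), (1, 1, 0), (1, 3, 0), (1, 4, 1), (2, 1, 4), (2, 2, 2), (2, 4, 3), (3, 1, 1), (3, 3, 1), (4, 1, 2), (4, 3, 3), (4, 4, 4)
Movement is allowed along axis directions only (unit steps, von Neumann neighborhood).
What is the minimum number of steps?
5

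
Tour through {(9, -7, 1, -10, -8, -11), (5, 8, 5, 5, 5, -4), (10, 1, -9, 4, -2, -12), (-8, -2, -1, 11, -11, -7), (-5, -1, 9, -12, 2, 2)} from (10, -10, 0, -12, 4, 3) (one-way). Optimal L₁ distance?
219
(one optimal route: (10, -10, 0, -12, 4, 3) → (-5, -1, 9, -12, 2, 2) → (5, 8, 5, 5, 5, -4) → (10, 1, -9, 4, -2, -12) → (9, -7, 1, -10, -8, -11) → (-8, -2, -1, 11, -11, -7))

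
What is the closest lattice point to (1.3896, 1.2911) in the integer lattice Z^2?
(1, 1)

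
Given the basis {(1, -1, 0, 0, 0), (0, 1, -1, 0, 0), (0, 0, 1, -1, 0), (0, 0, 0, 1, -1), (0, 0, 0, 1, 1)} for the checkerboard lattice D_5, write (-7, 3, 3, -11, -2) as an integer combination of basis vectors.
-7b₁ - 4b₂ - b₃ - 5b₄ - 7b₅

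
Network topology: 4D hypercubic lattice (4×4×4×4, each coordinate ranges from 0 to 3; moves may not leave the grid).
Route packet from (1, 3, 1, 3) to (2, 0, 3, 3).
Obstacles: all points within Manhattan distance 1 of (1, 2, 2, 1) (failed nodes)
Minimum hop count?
6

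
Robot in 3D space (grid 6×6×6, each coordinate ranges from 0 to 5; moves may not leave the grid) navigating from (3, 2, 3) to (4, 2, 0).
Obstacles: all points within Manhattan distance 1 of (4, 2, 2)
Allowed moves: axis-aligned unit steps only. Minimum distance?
6
(one shortest path: (3, 2, 3) → (2, 2, 3) → (2, 2, 2) → (2, 2, 1) → (3, 2, 1) → (3, 2, 0) → (4, 2, 0))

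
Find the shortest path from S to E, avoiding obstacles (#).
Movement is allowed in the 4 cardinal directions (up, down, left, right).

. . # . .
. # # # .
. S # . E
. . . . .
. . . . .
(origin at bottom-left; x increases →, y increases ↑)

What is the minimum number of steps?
5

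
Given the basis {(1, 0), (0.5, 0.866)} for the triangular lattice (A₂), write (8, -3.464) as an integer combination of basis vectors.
10b₁ - 4b₂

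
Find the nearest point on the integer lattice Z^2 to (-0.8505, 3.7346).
(-1, 4)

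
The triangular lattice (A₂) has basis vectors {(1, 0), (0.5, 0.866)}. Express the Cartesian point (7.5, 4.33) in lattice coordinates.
5b₁ + 5b₂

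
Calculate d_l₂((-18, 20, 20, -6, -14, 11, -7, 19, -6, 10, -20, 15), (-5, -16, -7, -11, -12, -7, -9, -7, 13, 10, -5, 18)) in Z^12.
61.8223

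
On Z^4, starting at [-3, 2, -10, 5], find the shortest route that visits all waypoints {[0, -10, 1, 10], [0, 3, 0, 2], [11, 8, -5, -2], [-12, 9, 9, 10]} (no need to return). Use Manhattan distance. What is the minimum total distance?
118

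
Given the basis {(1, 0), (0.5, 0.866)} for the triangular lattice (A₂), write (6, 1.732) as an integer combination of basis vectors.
5b₁ + 2b₂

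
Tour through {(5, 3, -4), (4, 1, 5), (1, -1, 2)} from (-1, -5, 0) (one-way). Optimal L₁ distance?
28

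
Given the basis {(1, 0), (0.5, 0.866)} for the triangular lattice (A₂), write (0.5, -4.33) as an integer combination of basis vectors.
3b₁ - 5b₂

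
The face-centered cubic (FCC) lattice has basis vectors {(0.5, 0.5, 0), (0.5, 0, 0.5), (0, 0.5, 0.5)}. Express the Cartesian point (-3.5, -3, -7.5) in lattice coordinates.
b₁ - 8b₂ - 7b₃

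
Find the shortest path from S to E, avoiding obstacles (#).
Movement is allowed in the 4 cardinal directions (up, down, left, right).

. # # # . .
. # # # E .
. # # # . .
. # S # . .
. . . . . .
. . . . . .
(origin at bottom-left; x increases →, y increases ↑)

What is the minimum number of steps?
6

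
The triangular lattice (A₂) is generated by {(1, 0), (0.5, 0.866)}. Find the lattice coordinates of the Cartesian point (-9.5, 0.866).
-10b₁ + b₂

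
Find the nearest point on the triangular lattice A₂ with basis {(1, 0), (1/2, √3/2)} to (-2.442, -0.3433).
(-2.5, -0.866)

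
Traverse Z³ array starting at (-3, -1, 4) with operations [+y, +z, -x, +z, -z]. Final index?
(-4, 0, 5)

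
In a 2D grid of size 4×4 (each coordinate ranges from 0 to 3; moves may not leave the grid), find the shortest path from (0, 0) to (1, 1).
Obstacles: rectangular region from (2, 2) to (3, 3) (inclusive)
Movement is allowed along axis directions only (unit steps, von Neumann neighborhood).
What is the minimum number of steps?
2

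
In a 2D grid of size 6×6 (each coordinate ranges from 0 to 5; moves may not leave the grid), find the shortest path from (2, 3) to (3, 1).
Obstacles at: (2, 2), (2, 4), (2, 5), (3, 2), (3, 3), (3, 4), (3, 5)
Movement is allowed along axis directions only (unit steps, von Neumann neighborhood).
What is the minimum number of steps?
5
(one shortest path: (2, 3) → (1, 3) → (1, 2) → (1, 1) → (2, 1) → (3, 1))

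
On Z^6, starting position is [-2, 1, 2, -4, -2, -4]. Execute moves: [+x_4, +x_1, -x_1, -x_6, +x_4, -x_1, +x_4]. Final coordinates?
(-3, 1, 2, -1, -2, -5)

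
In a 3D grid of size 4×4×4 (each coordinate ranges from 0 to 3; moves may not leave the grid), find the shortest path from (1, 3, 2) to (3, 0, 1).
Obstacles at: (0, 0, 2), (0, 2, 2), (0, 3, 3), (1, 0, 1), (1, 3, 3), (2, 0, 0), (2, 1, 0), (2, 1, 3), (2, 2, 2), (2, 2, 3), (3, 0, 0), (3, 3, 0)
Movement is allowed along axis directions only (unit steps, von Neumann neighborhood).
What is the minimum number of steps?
6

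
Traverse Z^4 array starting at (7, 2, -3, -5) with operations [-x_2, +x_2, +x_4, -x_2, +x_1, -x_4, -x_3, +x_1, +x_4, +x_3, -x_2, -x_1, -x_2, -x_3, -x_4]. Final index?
(8, -1, -4, -5)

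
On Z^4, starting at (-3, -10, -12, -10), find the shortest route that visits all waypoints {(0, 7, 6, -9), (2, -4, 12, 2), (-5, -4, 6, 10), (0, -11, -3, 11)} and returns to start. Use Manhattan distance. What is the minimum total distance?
146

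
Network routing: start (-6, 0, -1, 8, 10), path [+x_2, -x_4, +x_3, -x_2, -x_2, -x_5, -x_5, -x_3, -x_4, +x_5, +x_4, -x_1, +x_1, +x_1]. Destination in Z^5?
(-5, -1, -1, 7, 9)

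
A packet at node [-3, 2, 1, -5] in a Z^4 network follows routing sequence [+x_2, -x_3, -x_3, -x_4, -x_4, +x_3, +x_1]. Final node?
(-2, 3, 0, -7)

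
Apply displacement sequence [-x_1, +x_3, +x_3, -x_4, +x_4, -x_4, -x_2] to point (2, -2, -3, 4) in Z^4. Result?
(1, -3, -1, 3)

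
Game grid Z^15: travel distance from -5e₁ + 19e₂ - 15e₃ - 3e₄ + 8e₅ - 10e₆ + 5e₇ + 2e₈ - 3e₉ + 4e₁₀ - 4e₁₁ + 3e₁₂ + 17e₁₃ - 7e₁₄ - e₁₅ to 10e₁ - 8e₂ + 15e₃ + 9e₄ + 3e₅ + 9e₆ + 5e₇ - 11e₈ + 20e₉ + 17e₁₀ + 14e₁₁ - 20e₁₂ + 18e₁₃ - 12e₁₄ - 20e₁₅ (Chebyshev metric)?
30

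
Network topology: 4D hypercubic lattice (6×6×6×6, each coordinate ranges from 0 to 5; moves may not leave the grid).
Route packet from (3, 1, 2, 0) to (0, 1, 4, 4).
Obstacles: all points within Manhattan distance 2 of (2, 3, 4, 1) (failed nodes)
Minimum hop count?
9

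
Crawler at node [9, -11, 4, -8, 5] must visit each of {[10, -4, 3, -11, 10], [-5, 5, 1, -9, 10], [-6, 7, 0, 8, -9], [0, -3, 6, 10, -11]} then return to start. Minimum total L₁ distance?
164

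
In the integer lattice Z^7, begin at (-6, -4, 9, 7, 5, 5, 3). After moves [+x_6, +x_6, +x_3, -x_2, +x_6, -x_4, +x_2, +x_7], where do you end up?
(-6, -4, 10, 6, 5, 8, 4)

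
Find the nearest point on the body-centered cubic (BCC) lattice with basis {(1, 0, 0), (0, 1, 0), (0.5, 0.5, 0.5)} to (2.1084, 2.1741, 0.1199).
(2, 2, 0)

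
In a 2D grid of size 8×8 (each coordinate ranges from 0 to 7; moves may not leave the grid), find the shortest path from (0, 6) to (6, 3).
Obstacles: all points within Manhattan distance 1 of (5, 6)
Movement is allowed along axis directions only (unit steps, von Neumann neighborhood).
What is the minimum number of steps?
9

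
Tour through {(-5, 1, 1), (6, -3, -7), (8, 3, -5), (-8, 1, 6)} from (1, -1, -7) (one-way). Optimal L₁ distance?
46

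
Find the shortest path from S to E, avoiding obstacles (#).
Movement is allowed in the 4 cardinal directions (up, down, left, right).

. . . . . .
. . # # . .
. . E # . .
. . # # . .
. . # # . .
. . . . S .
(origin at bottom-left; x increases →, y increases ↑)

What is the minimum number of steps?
7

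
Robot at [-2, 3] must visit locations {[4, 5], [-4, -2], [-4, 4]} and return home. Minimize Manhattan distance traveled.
30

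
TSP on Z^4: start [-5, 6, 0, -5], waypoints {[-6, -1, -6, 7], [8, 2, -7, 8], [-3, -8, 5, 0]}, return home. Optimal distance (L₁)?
110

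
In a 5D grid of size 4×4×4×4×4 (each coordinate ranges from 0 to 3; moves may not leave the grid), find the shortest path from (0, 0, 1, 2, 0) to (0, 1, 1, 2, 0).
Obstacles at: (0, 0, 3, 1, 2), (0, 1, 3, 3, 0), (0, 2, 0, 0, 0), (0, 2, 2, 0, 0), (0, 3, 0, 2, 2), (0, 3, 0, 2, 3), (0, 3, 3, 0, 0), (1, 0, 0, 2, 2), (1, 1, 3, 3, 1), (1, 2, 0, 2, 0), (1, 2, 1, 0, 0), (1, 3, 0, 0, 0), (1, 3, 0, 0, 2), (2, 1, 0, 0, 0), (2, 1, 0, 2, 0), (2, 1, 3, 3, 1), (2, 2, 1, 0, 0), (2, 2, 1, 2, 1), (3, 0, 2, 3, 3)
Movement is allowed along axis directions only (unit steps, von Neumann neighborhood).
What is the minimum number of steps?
1
(one shortest path: (0, 0, 1, 2, 0) → (0, 1, 1, 2, 0))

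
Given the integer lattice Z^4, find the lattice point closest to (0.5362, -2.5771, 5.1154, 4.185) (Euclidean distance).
(1, -3, 5, 4)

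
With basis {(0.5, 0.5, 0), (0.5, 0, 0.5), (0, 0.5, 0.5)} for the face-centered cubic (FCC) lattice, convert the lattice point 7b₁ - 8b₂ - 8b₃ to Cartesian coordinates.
(-0.5, -0.5, -8)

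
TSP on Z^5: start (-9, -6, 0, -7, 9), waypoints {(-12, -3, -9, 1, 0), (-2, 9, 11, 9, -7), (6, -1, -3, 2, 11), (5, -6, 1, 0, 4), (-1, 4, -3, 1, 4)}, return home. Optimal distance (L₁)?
194
(one optimal route: (-9, -6, 0, -7, 9) → (-12, -3, -9, 1, 0) → (-2, 9, 11, 9, -7) → (-1, 4, -3, 1, 4) → (6, -1, -3, 2, 11) → (5, -6, 1, 0, 4) → (-9, -6, 0, -7, 9))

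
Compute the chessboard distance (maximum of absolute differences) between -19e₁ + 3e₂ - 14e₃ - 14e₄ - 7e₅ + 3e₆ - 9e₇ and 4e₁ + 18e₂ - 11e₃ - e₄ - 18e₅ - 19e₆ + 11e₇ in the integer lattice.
23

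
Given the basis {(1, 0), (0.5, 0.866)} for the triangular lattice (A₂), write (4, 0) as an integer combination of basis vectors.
4b₁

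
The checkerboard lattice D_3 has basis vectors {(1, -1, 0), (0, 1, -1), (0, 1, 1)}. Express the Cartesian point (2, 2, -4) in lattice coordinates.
2b₁ + 4b₂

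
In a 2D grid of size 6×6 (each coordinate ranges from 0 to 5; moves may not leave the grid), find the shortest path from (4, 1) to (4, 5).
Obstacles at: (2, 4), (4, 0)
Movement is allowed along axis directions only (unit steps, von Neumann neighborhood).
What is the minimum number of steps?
4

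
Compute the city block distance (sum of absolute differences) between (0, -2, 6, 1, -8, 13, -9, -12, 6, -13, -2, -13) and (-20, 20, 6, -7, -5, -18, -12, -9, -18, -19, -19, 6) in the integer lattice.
156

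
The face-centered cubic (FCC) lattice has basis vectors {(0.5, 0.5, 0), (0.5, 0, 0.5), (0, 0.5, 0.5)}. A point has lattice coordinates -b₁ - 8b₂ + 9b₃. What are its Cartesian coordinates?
(-4.5, 4, 0.5)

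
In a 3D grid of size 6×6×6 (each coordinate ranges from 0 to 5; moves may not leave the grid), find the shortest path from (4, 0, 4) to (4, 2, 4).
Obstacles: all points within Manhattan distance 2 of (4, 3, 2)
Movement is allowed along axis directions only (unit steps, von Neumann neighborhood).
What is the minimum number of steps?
2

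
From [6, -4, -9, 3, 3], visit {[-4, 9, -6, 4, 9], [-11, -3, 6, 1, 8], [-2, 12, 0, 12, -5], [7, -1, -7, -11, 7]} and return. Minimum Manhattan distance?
188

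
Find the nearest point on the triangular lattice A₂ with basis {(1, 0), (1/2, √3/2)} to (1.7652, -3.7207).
(2, -3.464)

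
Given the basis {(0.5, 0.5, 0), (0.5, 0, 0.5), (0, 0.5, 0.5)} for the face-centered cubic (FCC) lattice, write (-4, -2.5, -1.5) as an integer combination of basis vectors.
-5b₁ - 3b₂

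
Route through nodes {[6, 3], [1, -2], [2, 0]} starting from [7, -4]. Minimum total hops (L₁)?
18
(one optimal route: (7, -4) → (6, 3) → (2, 0) → (1, -2))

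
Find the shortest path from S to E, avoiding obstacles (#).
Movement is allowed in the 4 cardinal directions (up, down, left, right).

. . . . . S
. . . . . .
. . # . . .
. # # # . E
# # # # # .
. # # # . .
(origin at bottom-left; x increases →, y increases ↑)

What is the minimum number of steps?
3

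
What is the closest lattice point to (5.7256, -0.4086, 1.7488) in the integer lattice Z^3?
(6, 0, 2)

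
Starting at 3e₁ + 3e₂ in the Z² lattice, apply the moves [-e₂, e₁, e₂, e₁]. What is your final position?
(5, 3)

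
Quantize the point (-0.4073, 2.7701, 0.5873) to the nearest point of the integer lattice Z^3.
(0, 3, 1)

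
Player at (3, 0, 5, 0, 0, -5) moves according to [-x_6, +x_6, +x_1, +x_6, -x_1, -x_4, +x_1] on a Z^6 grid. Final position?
(4, 0, 5, -1, 0, -4)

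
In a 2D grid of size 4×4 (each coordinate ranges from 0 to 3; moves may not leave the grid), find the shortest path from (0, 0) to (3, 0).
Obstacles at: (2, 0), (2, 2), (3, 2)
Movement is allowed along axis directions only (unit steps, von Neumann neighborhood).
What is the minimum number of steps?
5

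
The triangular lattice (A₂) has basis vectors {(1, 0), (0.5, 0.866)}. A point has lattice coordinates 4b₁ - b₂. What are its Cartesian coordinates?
(3.5, -0.866)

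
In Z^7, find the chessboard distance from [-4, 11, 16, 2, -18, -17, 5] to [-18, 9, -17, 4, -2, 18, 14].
35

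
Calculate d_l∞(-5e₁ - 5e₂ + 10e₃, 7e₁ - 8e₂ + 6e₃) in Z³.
12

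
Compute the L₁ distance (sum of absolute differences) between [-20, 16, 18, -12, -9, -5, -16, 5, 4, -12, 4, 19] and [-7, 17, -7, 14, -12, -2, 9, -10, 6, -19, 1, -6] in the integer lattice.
148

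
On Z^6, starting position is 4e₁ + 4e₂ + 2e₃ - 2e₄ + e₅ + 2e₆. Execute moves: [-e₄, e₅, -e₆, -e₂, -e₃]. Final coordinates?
(4, 3, 1, -3, 2, 1)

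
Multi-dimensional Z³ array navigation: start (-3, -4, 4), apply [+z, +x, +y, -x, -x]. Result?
(-4, -3, 5)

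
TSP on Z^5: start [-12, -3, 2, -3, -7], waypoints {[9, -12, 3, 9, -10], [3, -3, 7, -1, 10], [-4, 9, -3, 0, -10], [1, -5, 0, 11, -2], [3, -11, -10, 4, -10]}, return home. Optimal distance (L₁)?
196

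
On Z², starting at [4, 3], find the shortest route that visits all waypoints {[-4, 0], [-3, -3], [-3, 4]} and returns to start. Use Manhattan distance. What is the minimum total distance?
30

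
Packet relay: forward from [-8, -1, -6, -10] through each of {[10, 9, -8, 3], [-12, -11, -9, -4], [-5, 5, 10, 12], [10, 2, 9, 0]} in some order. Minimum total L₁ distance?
131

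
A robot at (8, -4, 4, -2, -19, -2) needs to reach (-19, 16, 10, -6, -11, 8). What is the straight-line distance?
36.6742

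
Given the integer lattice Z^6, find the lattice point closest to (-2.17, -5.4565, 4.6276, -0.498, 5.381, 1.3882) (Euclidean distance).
(-2, -5, 5, 0, 5, 1)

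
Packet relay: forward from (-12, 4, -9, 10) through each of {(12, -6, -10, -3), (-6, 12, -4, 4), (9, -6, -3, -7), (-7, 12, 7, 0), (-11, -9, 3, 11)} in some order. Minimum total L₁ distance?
142
(one optimal route: (-12, 4, -9, 10) → (-6, 12, -4, 4) → (-7, 12, 7, 0) → (-11, -9, 3, 11) → (9, -6, -3, -7) → (12, -6, -10, -3))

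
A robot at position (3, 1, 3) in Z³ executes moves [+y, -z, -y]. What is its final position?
(3, 1, 2)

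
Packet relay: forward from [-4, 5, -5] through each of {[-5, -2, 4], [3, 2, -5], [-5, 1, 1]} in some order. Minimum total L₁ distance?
31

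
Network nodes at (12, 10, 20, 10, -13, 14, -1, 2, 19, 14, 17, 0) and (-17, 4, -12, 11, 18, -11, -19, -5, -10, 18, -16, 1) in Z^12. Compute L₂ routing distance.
76.2102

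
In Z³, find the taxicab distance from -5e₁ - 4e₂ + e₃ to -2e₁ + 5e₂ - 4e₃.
17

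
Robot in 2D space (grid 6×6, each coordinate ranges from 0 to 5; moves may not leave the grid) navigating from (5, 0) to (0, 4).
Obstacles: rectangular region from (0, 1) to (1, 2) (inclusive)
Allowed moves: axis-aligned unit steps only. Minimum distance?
9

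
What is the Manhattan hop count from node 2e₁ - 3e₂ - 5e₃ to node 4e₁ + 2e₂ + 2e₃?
14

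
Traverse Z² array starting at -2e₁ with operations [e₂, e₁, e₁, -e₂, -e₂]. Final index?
(0, -1)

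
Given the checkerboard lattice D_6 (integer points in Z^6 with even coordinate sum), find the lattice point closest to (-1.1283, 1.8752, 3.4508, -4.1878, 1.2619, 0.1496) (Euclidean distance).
(-1, 2, 4, -4, 1, 0)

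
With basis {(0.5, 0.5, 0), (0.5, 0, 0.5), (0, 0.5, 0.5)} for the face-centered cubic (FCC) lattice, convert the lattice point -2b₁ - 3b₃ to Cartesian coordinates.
(-1, -2.5, -1.5)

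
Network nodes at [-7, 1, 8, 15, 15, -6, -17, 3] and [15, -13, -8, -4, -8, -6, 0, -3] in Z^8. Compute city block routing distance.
117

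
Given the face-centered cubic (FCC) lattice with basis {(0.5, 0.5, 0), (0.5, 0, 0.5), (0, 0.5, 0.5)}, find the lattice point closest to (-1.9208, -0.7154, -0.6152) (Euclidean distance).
(-2, -0.5, -0.5)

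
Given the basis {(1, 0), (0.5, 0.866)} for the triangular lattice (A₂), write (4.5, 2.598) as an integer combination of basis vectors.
3b₁ + 3b₂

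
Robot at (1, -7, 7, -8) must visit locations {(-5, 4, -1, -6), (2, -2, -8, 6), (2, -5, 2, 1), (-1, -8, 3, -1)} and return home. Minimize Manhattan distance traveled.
100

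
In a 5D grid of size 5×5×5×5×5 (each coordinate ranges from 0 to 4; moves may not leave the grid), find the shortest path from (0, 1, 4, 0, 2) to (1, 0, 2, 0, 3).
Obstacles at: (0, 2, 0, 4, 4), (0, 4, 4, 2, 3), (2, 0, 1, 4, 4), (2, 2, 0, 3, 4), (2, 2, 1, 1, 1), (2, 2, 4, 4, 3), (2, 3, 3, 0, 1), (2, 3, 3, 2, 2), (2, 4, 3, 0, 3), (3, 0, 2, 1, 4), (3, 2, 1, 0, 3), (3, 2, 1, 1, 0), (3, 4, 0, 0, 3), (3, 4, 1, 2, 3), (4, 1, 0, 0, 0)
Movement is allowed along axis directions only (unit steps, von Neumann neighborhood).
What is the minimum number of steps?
5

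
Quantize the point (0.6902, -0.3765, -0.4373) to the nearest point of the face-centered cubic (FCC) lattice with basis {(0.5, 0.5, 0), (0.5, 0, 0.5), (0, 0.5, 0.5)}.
(1, -0.5, -0.5)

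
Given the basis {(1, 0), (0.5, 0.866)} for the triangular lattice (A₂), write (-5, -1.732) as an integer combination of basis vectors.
-4b₁ - 2b₂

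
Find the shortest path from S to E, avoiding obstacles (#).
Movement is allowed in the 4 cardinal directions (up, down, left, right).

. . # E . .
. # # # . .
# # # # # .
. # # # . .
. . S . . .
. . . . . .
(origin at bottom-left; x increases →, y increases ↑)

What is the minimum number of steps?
9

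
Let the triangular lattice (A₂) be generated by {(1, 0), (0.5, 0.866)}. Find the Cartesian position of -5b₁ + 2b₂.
(-4, 1.732)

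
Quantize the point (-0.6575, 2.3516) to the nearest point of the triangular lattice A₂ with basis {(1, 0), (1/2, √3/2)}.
(-0.5, 2.598)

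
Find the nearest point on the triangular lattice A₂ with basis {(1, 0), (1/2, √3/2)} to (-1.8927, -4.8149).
(-2, -5.196)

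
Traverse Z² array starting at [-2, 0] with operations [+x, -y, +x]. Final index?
(0, -1)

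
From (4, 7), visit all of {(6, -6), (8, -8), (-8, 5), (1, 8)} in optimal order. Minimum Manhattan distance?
45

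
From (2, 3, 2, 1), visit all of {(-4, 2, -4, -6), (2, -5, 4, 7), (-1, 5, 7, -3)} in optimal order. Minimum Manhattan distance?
62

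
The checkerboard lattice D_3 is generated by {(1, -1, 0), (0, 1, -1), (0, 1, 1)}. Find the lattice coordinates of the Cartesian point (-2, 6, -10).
-2b₁ + 7b₂ - 3b₃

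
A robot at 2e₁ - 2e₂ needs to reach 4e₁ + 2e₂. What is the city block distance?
6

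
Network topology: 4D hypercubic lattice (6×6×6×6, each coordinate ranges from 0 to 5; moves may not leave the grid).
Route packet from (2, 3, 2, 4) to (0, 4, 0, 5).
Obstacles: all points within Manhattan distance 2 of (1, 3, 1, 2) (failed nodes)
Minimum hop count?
6
(one shortest path: (2, 3, 2, 4) → (1, 3, 2, 4) → (0, 3, 2, 4) → (0, 4, 2, 4) → (0, 4, 1, 4) → (0, 4, 0, 4) → (0, 4, 0, 5))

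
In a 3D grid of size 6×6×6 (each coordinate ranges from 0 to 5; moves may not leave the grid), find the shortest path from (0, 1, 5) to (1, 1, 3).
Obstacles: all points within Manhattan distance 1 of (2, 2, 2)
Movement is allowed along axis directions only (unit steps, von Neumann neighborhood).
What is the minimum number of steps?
3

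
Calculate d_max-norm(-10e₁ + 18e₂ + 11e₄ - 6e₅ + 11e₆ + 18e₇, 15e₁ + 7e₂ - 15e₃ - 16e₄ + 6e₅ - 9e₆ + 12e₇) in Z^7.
27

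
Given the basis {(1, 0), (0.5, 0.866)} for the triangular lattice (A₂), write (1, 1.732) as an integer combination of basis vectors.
2b₂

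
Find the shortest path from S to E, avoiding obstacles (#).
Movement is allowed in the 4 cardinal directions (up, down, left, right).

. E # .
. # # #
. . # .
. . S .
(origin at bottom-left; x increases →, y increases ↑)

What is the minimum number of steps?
6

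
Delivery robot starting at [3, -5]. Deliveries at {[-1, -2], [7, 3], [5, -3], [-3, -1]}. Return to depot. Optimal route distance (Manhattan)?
36
(one optimal route: (3, -5) → (-1, -2) → (-3, -1) → (7, 3) → (5, -3) → (3, -5))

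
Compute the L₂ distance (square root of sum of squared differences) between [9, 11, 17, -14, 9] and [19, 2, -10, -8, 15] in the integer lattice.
31.3369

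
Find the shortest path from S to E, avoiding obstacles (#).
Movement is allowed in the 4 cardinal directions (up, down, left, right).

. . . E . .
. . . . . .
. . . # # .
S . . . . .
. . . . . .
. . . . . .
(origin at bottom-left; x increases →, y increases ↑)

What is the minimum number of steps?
6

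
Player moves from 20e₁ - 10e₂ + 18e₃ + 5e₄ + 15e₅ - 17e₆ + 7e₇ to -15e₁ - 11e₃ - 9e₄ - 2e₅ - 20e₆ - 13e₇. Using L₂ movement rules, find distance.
55.3173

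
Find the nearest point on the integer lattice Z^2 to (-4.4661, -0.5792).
(-4, -1)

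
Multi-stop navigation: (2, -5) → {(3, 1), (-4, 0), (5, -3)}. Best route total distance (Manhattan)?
19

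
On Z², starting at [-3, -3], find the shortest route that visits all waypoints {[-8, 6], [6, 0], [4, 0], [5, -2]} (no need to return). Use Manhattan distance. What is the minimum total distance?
32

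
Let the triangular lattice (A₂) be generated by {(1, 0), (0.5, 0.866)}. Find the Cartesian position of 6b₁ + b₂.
(6.5, 0.866)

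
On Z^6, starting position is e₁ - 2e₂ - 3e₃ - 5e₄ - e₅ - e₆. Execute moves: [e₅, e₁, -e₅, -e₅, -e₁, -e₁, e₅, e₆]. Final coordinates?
(0, -2, -3, -5, -1, 0)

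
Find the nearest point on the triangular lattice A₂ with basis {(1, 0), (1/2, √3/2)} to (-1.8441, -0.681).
(-1.5, -0.866)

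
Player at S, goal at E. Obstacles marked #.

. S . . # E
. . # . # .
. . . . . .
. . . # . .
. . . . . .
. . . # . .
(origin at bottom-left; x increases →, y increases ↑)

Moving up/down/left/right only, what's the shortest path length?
8
(one shortest path: (1, 5) → (2, 5) → (3, 5) → (3, 4) → (3, 3) → (4, 3) → (5, 3) → (5, 4) → (5, 5))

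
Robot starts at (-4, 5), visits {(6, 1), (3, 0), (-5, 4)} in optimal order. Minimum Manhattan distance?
18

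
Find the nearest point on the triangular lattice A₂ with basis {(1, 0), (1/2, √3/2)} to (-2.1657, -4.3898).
(-2.5, -4.33)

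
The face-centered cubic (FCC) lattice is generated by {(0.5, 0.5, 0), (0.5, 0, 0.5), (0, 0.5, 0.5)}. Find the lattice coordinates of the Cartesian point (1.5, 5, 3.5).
3b₁ + 7b₃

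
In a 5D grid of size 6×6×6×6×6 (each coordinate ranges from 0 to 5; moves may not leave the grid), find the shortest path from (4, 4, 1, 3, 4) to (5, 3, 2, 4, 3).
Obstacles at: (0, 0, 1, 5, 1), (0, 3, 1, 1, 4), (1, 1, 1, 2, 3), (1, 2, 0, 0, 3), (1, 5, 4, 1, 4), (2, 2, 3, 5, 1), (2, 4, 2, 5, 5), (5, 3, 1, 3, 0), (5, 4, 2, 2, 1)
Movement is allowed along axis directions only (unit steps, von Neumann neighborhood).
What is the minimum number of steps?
5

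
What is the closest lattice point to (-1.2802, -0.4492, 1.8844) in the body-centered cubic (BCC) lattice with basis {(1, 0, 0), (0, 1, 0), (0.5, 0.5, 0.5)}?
(-1.5, -0.5, 1.5)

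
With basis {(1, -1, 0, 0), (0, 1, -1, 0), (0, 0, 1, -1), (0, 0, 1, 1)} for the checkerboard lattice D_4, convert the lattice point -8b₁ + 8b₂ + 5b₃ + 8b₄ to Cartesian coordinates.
(-8, 16, 5, 3)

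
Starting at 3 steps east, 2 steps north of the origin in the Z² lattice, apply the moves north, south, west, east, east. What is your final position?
(4, 2)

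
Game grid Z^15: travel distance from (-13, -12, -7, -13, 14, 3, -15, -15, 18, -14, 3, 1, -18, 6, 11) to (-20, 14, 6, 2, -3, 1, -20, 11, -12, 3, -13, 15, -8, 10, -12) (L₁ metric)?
225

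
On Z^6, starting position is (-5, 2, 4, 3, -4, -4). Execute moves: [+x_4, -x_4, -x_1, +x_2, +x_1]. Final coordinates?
(-5, 3, 4, 3, -4, -4)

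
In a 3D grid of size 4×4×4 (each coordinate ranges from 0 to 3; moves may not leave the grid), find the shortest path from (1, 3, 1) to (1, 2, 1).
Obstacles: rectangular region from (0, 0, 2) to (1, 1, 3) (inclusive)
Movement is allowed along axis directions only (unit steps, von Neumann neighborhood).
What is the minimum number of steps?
1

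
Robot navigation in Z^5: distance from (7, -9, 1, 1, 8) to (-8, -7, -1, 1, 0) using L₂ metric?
17.2337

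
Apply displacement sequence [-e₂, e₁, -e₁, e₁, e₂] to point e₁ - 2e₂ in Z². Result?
(2, -2)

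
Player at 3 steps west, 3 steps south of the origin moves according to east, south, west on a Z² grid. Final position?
(-3, -4)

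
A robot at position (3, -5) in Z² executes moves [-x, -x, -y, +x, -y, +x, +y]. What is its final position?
(3, -6)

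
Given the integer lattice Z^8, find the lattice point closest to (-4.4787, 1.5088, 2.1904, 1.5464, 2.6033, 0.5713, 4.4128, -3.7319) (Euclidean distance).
(-4, 2, 2, 2, 3, 1, 4, -4)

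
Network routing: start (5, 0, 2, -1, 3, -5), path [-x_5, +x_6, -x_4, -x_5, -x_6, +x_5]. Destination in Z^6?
(5, 0, 2, -2, 2, -5)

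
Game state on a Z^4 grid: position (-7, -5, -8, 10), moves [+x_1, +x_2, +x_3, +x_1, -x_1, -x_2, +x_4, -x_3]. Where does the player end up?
(-6, -5, -8, 11)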